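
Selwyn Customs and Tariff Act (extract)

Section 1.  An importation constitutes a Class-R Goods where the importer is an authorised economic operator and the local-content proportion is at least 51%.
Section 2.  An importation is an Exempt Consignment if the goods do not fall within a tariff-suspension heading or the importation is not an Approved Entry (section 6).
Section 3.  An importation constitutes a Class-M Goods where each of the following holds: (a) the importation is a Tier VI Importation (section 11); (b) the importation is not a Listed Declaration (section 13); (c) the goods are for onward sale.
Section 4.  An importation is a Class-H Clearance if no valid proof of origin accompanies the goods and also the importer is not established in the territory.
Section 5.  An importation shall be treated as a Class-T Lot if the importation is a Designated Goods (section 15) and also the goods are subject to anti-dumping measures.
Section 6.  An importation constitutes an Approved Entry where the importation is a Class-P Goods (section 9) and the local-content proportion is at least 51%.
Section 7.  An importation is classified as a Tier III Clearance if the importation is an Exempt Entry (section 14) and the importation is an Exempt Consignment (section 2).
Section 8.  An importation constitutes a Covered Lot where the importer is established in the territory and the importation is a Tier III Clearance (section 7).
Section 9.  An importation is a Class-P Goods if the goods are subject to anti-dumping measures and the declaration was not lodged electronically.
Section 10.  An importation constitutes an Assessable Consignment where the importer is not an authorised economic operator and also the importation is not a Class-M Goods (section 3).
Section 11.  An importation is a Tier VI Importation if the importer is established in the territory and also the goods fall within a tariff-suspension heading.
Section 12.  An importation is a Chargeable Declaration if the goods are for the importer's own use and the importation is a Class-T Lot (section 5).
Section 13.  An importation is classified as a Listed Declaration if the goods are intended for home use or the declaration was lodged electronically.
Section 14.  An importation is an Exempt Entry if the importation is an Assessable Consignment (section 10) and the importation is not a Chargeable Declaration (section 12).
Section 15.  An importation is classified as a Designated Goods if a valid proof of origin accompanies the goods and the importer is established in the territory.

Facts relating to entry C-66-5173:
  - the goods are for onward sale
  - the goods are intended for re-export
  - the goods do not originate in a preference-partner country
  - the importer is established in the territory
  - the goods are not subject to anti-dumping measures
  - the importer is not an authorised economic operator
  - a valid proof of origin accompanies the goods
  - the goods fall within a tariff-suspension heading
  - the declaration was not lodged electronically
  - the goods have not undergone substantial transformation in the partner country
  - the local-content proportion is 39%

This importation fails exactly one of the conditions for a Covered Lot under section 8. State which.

Under section 11: the importer is established in the territory? yes; and the goods fall within a tariff-suspension heading? yes. So the importation is a Tier VI Importation.
Under section 13: the goods are intended for home use? no; or the declaration was lodged electronically? no. So the importation is not a Listed Declaration.
Under section 3: Tier VI Importation (section 11)? yes; and not a Listed Declaration (section 13)? yes; and the goods are for onward sale? yes. So the importation is a Class-M Goods.
Under section 10: the importer is not an authorised economic operator? yes; and not a Class-M Goods (section 3)? no. So the importation is not an Assessable Consignment.
Under section 15: a valid proof of origin accompanies the goods? yes; and the importer is established in the territory? yes. So the importation is a Designated Goods.
Under section 5: Designated Goods (section 15)? yes; and the goods are subject to anti-dumping measures? no. So the importation is not a Class-T Lot.
Under section 12: the goods are for the importer's own use? no; and Class-T Lot (section 5)? no. So the importation is not a Chargeable Declaration.
Under section 14: Assessable Consignment (section 10)? no; and not a Chargeable Declaration (section 12)? yes. So the importation is not an Exempt Entry.
Under section 9: the goods are subject to anti-dumping measures? no; and the declaration was not lodged electronically? yes. So the importation is not a Class-P Goods.
Under section 6: Class-P Goods (section 9)? no; and local-content proportion: 39% ≥ 51%? no. So the importation is not an Approved Entry.
Under section 2: the goods do not fall within a tariff-suspension heading? no; or not an Approved Entry (section 6)? yes. So the importation is an Exempt Consignment.
Under section 7: Exempt Entry (section 14)? no; and Exempt Consignment (section 2)? yes. So the importation is not a Tier III Clearance.
Under section 8: the importer is established in the territory? yes; and Tier III Clearance (section 7)? no. So the importation is not a Covered Lot.

Tier III Clearance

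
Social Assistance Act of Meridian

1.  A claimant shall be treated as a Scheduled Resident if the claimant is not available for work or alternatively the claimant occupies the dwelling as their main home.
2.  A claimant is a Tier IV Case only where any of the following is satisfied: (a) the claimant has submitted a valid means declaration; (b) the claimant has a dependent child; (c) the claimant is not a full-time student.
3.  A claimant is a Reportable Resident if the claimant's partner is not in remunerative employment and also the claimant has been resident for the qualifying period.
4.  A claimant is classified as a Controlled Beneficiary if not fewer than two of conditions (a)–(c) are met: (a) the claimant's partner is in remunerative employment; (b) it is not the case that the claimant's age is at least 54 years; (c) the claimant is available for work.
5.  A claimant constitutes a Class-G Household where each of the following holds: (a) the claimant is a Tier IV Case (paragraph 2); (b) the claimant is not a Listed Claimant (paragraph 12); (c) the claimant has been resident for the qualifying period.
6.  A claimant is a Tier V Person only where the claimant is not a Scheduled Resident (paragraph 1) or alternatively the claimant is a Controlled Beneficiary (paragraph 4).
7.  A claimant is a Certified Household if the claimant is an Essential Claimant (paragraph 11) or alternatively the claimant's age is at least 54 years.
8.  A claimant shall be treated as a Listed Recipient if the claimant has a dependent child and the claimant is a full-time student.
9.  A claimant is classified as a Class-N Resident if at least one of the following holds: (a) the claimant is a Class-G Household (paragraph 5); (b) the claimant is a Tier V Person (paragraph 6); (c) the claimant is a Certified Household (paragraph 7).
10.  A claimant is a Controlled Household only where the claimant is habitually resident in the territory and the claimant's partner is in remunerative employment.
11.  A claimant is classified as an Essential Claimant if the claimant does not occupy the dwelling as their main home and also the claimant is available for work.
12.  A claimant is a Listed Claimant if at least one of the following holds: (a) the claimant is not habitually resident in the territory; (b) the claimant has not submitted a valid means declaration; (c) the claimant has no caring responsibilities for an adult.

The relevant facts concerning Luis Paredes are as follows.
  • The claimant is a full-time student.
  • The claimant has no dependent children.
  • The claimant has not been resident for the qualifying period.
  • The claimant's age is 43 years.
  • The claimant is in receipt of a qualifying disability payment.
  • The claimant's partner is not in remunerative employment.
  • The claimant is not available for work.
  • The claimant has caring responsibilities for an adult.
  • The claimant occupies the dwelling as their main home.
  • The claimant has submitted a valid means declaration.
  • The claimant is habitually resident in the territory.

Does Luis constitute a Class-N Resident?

paragraph 2 — Tier IV Case: [the claimant has submitted a valid means declaration? yes] OR [the claimant has a dependent child? no] OR [the claimant is not a full-time student? no] → satisfied.
paragraph 12 — Listed Claimant: [the claimant is not habitually resident in the territory? no] OR [the claimant has not submitted a valid means declaration? no] OR [the claimant has no caring responsibilities for an adult? no] → not satisfied.
paragraph 5 — Class-G Household: [Tier IV Case (paragraph 2)? yes] AND [not a Listed Claimant (paragraph 12)? yes] AND [the claimant has been resident for the qualifying period? no] → not satisfied.
paragraph 1 — Scheduled Resident: [the claimant is not available for work? yes] OR [the claimant occupies the dwelling as their main home? yes] → satisfied.
paragraph 4 — Controlled Beneficiary: the claimant's partner is in remunerative employment? no; claimant's age: 43 years ≥ 54 years? no, so negated condition yes; the claimant is available for work? no — 1 of 3 hold (need ≥2) → not satisfied.
paragraph 6 — Tier V Person: [not a Scheduled Resident (paragraph 1)? no] OR [Controlled Beneficiary (paragraph 4)? no] → not satisfied.
paragraph 11 — Essential Claimant: [the claimant does not occupy the dwelling as their main home? no] AND [the claimant is available for work? no] → not satisfied.
paragraph 7 — Certified Household: [Essential Claimant (paragraph 11)? no] OR [claimant's age: 43 years ≥ 54 years? no] → not satisfied.
paragraph 9 — Class-N Resident: [Class-G Household (paragraph 5)? no] OR [Tier V Person (paragraph 6)? no] OR [Certified Household (paragraph 7)? no] → not satisfied.

No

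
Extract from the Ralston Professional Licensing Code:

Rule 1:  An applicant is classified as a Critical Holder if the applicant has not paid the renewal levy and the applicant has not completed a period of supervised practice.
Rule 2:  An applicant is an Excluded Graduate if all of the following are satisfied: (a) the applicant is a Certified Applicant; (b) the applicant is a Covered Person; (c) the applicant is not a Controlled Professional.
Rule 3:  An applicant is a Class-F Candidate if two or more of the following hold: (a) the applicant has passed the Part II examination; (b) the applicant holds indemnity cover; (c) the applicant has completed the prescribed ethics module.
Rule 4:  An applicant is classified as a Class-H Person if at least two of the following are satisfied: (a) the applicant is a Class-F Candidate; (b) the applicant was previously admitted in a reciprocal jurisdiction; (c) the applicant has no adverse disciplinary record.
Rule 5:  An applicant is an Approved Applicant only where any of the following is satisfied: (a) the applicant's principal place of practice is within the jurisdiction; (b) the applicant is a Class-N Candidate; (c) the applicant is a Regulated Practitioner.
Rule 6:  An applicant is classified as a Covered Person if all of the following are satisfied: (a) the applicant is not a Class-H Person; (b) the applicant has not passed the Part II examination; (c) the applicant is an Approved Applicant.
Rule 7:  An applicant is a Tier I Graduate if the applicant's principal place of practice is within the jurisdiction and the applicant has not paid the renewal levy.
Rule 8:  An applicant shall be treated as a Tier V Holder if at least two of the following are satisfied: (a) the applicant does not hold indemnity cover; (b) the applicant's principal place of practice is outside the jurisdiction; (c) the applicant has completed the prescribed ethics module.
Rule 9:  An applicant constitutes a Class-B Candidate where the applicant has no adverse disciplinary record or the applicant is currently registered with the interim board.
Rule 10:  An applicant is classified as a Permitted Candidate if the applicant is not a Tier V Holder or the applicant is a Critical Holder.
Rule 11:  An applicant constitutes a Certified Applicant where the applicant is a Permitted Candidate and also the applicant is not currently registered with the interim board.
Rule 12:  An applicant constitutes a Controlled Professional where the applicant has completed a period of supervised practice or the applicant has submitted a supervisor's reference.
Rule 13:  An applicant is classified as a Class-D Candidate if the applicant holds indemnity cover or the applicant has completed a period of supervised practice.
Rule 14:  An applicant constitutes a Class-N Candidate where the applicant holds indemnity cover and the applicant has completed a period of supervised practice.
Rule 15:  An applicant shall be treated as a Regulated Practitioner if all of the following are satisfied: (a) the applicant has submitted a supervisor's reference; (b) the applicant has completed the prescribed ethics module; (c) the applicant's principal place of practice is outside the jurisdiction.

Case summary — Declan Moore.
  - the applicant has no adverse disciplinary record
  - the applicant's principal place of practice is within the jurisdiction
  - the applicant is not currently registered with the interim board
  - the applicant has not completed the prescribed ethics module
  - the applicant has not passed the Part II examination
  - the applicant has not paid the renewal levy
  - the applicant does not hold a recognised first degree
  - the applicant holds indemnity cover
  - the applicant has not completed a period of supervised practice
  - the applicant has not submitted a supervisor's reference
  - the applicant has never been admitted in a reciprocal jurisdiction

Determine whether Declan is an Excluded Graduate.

Yes

rule 8 — Tier V Holder: the applicant does not hold indemnity cover? no; the applicant's principal place of practice is outside the jurisdiction? no; the applicant has completed the prescribed ethics module? no — 0 of 3 hold (need ≥2) → not satisfied.
rule 1 — Critical Holder: [the applicant has not paid the renewal levy? yes] AND [the applicant has not completed a period of supervised practice? yes] → satisfied.
rule 10 — Permitted Candidate: [not a Tier V Holder (rule 8)? yes] OR [Critical Holder (rule 1)? yes] → satisfied.
rule 11 — Certified Applicant: [Permitted Candidate (rule 10)? yes] AND [the applicant is not currently registered with the interim board? yes] → satisfied.
rule 3 — Class-F Candidate: the applicant has passed the Part II examination? no; the applicant holds indemnity cover? yes; the applicant has completed the prescribed ethics module? no — 1 of 3 hold (need ≥2) → not satisfied.
rule 4 — Class-H Person: Class-F Candidate (rule 3)? no; the applicant was previously admitted in a reciprocal jurisdiction? no; the applicant has no adverse disciplinary record? yes — 1 of 3 hold (need ≥2) → not satisfied.
rule 14 — Class-N Candidate: [the applicant holds indemnity cover? yes] AND [the applicant has completed a period of supervised practice? no] → not satisfied.
rule 15 — Regulated Practitioner: [the applicant has submitted a supervisor's reference? no] AND [the applicant has completed the prescribed ethics module? no] AND [the applicant's principal place of practice is outside the jurisdiction? no] → not satisfied.
rule 5 — Approved Applicant: [the applicant's principal place of practice is within the jurisdiction? yes] OR [Class-N Candidate (rule 14)? no] OR [Regulated Practitioner (rule 15)? no] → satisfied.
rule 6 — Covered Person: [not a Class-H Person (rule 4)? yes] AND [the applicant has not passed the Part II examination? yes] AND [Approved Applicant (rule 5)? yes] → satisfied.
rule 12 — Controlled Professional: [the applicant has completed a period of supervised practice? no] OR [the applicant has submitted a supervisor's reference? no] → not satisfied.
rule 2 — Excluded Graduate: [Certified Applicant (rule 11)? yes] AND [Covered Person (rule 6)? yes] AND [not a Controlled Professional (rule 12)? yes] → satisfied.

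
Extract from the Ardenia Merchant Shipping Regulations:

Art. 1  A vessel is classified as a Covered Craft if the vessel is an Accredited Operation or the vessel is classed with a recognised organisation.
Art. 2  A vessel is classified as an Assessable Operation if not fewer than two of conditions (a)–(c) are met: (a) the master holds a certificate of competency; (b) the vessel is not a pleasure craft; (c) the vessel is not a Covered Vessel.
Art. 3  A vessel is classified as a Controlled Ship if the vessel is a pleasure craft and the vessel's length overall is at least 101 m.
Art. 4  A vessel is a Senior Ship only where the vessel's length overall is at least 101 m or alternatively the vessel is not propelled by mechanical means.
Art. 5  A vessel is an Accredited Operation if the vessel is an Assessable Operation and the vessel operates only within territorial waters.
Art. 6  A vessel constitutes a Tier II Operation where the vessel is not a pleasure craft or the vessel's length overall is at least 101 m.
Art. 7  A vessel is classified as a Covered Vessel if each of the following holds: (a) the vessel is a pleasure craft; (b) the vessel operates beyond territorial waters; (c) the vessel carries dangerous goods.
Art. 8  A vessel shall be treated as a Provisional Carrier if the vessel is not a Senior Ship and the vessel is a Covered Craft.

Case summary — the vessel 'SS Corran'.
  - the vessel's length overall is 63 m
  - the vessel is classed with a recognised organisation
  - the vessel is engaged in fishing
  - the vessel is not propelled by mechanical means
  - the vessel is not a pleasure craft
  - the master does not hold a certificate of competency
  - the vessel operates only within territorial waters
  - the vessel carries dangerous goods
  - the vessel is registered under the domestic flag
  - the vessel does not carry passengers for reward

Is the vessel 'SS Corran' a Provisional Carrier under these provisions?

article 4 — Senior Ship: [vessel's length overall: 63 m ≥ 101 m? no] OR [the vessel is not propelled by mechanical means? yes] → satisfied.
article 7 — Covered Vessel: [the vessel is a pleasure craft? no] AND [the vessel operates beyond territorial waters? no] AND [the vessel carries dangerous goods? yes] → not satisfied.
article 2 — Assessable Operation: the master holds a certificate of competency? no; the vessel is not a pleasure craft? yes; not a Covered Vessel (article 7)? yes — 2 of 3 hold (need ≥2) → satisfied.
article 5 — Accredited Operation: [Assessable Operation (article 2)? yes] AND [the vessel operates only within territorial waters? yes] → satisfied.
article 1 — Covered Craft: [Accredited Operation (article 5)? yes] OR [the vessel is classed with a recognised organisation? yes] → satisfied.
article 8 — Provisional Carrier: [not a Senior Ship (article 4)? no] AND [Covered Craft (article 1)? yes] → not satisfied.

No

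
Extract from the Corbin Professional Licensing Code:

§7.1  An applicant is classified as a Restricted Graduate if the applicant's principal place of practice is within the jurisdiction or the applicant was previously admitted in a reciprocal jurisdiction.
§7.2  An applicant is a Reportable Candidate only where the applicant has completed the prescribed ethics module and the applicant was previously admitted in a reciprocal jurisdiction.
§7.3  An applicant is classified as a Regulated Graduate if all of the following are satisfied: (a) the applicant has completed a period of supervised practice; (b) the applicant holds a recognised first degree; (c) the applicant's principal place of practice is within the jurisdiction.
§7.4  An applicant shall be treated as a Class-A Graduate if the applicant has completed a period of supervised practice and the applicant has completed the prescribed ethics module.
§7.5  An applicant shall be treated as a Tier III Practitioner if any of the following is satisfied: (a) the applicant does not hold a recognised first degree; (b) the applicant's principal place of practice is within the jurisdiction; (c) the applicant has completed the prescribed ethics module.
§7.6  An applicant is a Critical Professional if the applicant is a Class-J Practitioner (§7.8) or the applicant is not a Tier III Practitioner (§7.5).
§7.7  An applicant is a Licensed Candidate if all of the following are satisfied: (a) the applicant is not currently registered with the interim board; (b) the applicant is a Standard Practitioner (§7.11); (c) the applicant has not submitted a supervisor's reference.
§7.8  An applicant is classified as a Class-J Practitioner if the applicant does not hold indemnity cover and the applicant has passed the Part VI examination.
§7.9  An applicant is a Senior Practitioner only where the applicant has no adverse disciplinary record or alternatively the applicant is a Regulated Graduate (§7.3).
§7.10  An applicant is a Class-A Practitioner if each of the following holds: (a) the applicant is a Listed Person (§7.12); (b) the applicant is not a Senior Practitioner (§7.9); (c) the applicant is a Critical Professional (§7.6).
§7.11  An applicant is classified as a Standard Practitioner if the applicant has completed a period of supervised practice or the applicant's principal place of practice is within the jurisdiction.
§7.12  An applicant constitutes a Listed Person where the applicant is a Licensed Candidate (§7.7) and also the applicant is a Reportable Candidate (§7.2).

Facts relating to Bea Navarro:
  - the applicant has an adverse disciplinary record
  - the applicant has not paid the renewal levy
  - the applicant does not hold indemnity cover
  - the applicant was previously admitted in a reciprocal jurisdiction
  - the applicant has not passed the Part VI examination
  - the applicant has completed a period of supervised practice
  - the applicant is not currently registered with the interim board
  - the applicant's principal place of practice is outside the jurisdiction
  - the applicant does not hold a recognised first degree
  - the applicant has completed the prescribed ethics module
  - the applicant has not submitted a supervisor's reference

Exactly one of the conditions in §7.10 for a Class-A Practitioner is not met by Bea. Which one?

§7.11 — Standard Practitioner: [the applicant has completed a period of supervised practice? yes] OR [the applicant's principal place of practice is within the jurisdiction? no] → satisfied.
§7.7 — Licensed Candidate: [the applicant is not currently registered with the interim board? yes] AND [Standard Practitioner (§7.11)? yes] AND [the applicant has not submitted a supervisor's reference? yes] → satisfied.
§7.2 — Reportable Candidate: [the applicant has completed the prescribed ethics module? yes] AND [the applicant was previously admitted in a reciprocal jurisdiction? yes] → satisfied.
§7.12 — Listed Person: [Licensed Candidate (§7.7)? yes] AND [Reportable Candidate (§7.2)? yes] → satisfied.
§7.3 — Regulated Graduate: [the applicant has completed a period of supervised practice? yes] AND [the applicant holds a recognised first degree? no] AND [the applicant's principal place of practice is within the jurisdiction? no] → not satisfied.
§7.9 — Senior Practitioner: [the applicant has no adverse disciplinary record? no] OR [Regulated Graduate (§7.3)? no] → not satisfied.
§7.8 — Class-J Practitioner: [the applicant does not hold indemnity cover? yes] AND [the applicant has passed the Part VI examination? no] → not satisfied.
§7.5 — Tier III Practitioner: [the applicant does not hold a recognised first degree? yes] OR [the applicant's principal place of practice is within the jurisdiction? no] OR [the applicant has completed the prescribed ethics module? yes] → satisfied.
§7.6 — Critical Professional: [Class-J Practitioner (§7.8)? no] OR [not a Tier III Practitioner (§7.5)? no] → not satisfied.
§7.10 — Class-A Practitioner: [Listed Person (§7.12)? yes] AND [not a Senior Practitioner (§7.9)? yes] AND [Critical Professional (§7.6)? no] → not satisfied.

Critical Professional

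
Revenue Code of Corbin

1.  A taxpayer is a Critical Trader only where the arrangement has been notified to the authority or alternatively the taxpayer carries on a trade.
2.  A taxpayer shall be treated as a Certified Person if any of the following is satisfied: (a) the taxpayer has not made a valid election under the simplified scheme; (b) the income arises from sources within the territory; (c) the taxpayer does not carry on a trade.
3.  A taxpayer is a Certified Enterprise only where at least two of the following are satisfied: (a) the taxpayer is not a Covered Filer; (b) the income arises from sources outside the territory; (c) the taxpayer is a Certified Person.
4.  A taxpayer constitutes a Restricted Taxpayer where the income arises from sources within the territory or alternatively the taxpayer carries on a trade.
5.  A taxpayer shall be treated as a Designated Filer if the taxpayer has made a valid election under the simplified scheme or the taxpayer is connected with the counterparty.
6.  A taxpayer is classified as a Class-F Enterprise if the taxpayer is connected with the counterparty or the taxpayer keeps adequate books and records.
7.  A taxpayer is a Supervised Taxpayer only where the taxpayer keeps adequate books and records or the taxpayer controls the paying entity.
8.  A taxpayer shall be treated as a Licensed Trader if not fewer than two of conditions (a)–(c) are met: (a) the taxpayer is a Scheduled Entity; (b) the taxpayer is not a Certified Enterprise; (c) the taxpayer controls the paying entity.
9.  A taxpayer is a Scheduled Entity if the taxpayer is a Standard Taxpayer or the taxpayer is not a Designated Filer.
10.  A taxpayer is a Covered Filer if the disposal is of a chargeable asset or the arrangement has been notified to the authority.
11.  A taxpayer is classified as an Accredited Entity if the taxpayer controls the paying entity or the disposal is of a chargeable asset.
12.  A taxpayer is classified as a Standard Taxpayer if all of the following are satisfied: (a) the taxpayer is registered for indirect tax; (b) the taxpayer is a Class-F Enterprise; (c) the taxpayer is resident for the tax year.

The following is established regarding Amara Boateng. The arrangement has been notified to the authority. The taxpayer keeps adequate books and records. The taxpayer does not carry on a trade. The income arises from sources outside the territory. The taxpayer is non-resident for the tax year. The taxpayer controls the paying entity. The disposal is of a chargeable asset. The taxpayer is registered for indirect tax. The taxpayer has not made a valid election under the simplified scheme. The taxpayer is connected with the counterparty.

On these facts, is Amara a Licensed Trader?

No

Under paragraph 6: the taxpayer is connected with the counterparty? yes; or the taxpayer keeps adequate books and records? yes. So the taxpayer is a Class-F Enterprise.
Under paragraph 12: the taxpayer is registered for indirect tax? yes; and Class-F Enterprise (paragraph 6)? yes; and the taxpayer is resident for the tax year? no. So the taxpayer is not a Standard Taxpayer.
Under paragraph 5: the taxpayer has made a valid election under the simplified scheme? no; or the taxpayer is connected with the counterparty? yes. So the taxpayer is a Designated Filer.
Under paragraph 9: Standard Taxpayer (paragraph 12)? no; or not a Designated Filer (paragraph 5)? no. So the taxpayer is not a Scheduled Entity.
Under paragraph 10: the disposal is of a chargeable asset? yes; or the arrangement has been notified to the authority? yes. So the taxpayer is a Covered Filer.
Under paragraph 2: the taxpayer has not made a valid election under the simplified scheme? yes; or the income arises from sources within the territory? no; or the taxpayer does not carry on a trade? yes. So the taxpayer is a Certified Person.
Under paragraph 3: not a Covered Filer (paragraph 10)? no; the income arises from sources outside the territory? yes; Certified Person (paragraph 2)? yes — 2 of 3 hold (need ≥2) → satisfied.
Under paragraph 8: Scheduled Entity (paragraph 9)? no; not a Certified Enterprise (paragraph 3)? no; the taxpayer controls the paying entity? yes — 1 of 3 hold (need ≥2) → not satisfied.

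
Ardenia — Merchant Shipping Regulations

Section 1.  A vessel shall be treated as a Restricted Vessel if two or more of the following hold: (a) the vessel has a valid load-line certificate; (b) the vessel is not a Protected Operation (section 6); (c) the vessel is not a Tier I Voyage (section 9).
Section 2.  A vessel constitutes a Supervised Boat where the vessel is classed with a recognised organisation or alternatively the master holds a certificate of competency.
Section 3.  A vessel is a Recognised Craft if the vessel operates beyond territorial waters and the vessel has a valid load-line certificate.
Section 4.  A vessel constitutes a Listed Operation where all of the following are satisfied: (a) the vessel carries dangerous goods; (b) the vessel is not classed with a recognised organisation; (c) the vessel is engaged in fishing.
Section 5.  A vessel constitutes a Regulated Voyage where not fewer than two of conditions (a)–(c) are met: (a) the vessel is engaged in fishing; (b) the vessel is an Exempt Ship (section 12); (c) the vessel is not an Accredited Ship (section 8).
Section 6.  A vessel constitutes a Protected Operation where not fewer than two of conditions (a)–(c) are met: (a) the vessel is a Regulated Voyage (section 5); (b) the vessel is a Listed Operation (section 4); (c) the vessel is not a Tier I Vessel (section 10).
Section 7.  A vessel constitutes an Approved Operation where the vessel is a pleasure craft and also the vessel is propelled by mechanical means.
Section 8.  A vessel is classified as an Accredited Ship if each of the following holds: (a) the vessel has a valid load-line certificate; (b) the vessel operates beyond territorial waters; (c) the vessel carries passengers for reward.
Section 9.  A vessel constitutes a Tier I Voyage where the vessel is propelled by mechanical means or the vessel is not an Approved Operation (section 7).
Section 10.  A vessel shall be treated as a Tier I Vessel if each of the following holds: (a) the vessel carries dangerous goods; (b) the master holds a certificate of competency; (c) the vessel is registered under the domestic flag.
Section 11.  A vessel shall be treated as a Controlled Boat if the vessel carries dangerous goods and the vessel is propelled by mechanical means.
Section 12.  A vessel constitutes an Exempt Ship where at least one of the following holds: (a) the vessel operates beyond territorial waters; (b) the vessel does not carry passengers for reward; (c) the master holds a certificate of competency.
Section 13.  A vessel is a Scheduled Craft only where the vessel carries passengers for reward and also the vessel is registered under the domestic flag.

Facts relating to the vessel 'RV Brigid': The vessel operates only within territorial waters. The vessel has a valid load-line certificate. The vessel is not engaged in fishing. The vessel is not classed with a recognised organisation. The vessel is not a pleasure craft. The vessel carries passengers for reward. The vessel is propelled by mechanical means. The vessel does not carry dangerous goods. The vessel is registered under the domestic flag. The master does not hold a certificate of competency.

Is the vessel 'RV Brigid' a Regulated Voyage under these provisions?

section 12 — Exempt Ship: [the vessel operates beyond territorial waters? no] OR [the vessel does not carry passengers for reward? no] OR [the master holds a certificate of competency? no] → not satisfied.
section 8 — Accredited Ship: [the vessel has a valid load-line certificate? yes] AND [the vessel operates beyond territorial waters? no] AND [the vessel carries passengers for reward? yes] → not satisfied.
section 5 — Regulated Voyage: the vessel is engaged in fishing? no; Exempt Ship (section 12)? no; not an Accredited Ship (section 8)? yes — 1 of 3 hold (need ≥2) → not satisfied.

No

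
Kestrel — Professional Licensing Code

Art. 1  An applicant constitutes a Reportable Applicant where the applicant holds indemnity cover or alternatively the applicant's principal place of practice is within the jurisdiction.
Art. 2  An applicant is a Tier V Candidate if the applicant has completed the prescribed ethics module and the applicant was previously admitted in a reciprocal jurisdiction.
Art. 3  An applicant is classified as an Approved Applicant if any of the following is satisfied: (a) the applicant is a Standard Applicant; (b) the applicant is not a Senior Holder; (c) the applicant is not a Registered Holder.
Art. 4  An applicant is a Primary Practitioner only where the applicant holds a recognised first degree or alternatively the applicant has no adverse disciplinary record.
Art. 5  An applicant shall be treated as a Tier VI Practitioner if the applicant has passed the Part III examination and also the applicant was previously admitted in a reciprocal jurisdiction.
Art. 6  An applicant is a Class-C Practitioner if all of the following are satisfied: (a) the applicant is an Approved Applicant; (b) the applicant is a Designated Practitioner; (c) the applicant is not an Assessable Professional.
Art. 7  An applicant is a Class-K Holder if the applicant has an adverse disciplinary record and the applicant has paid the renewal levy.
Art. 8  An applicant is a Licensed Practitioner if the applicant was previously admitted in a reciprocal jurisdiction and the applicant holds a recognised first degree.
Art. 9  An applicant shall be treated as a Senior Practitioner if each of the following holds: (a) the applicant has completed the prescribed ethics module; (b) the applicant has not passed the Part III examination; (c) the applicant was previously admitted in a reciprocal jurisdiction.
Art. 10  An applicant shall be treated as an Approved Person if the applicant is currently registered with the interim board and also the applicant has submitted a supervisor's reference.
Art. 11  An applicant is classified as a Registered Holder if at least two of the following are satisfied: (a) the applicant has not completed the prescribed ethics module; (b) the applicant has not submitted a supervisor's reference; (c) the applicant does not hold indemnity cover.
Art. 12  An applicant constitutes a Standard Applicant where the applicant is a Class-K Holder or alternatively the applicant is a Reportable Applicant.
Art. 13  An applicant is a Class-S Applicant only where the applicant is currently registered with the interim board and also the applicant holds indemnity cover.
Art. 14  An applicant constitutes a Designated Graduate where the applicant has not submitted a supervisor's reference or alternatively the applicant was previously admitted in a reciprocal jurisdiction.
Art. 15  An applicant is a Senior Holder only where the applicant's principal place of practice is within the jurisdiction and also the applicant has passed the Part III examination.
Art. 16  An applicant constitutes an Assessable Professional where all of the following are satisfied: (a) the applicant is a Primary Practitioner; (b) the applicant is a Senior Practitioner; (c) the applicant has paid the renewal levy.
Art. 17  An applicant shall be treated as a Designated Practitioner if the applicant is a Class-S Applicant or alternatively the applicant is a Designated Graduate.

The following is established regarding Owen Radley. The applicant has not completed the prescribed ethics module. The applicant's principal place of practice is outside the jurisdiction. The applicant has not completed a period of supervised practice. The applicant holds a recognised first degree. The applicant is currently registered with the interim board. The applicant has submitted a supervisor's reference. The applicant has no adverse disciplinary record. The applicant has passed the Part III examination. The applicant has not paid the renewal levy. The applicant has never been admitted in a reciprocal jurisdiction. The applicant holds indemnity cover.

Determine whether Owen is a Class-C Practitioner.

article 7 — Class-K Holder: [the applicant has an adverse disciplinary record? no] AND [the applicant has paid the renewal levy? no] → not satisfied.
article 1 — Reportable Applicant: [the applicant holds indemnity cover? yes] OR [the applicant's principal place of practice is within the jurisdiction? no] → satisfied.
article 12 — Standard Applicant: [Class-K Holder (article 7)? no] OR [Reportable Applicant (article 1)? yes] → satisfied.
article 15 — Senior Holder: [the applicant's principal place of practice is within the jurisdiction? no] AND [the applicant has passed the Part III examination? yes] → not satisfied.
article 11 — Registered Holder: the applicant has not completed the prescribed ethics module? yes; the applicant has not submitted a supervisor's reference? no; the applicant does not hold indemnity cover? no — 1 of 3 hold (need ≥2) → not satisfied.
article 3 — Approved Applicant: [Standard Applicant (article 12)? yes] OR [not a Senior Holder (article 15)? yes] OR [not a Registered Holder (article 11)? yes] → satisfied.
article 13 — Class-S Applicant: [the applicant is currently registered with the interim board? yes] AND [the applicant holds indemnity cover? yes] → satisfied.
article 14 — Designated Graduate: [the applicant has not submitted a supervisor's reference? no] OR [the applicant was previously admitted in a reciprocal jurisdiction? no] → not satisfied.
article 17 — Designated Practitioner: [Class-S Applicant (article 13)? yes] OR [Designated Graduate (article 14)? no] → satisfied.
article 4 — Primary Practitioner: [the applicant holds a recognised first degree? yes] OR [the applicant has no adverse disciplinary record? yes] → satisfied.
article 9 — Senior Practitioner: [the applicant has completed the prescribed ethics module? no] AND [the applicant has not passed the Part III examination? no] AND [the applicant was previously admitted in a reciprocal jurisdiction? no] → not satisfied.
article 16 — Assessable Professional: [Primary Practitioner (article 4)? yes] AND [Senior Practitioner (article 9)? no] AND [the applicant has paid the renewal levy? no] → not satisfied.
article 6 — Class-C Practitioner: [Approved Applicant (article 3)? yes] AND [Designated Practitioner (article 17)? yes] AND [not an Assessable Professional (article 16)? yes] → satisfied.

Yes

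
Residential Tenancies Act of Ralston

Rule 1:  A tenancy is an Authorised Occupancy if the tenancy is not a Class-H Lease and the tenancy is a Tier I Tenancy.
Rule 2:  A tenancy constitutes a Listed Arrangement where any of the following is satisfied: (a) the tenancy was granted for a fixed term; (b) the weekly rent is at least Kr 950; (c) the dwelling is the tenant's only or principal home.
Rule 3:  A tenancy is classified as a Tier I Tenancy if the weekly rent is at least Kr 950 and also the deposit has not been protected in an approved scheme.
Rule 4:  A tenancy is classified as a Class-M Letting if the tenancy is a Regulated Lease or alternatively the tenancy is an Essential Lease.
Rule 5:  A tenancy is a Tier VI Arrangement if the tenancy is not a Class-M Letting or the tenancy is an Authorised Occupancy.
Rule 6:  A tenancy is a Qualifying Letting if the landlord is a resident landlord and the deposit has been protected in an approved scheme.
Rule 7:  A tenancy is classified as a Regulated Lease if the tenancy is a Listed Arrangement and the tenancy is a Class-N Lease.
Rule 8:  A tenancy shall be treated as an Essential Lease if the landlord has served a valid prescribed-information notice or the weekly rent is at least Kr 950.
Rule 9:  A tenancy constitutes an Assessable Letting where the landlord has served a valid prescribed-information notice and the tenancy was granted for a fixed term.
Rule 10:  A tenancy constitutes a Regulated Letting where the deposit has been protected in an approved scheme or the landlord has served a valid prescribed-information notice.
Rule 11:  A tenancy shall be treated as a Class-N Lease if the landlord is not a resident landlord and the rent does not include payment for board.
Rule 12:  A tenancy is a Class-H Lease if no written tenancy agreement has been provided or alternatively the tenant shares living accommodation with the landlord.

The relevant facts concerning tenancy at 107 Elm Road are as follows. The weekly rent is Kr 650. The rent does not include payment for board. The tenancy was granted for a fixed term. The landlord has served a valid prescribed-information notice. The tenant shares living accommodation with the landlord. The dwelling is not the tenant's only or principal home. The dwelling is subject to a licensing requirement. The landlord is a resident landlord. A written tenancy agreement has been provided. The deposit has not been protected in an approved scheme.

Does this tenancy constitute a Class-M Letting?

Under rule 2: the tenancy was granted for a fixed term? yes; or weekly rent: Kr 650 ≥ Kr 950? no; or the dwelling is the tenant's only or principal home? no. So the tenancy is a Listed Arrangement.
Under rule 11: the landlord is not a resident landlord? no; and the rent does not include payment for board? yes. So the tenancy is not a Class-N Lease.
Under rule 7: Listed Arrangement (rule 2)? yes; and Class-N Lease (rule 11)? no. So the tenancy is not a Regulated Lease.
Under rule 8: the landlord has served a valid prescribed-information notice? yes; or weekly rent: Kr 650 ≥ Kr 950? no. So the tenancy is an Essential Lease.
Under rule 4: Regulated Lease (rule 7)? no; or Essential Lease (rule 8)? yes. So the tenancy is a Class-M Letting.

Yes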